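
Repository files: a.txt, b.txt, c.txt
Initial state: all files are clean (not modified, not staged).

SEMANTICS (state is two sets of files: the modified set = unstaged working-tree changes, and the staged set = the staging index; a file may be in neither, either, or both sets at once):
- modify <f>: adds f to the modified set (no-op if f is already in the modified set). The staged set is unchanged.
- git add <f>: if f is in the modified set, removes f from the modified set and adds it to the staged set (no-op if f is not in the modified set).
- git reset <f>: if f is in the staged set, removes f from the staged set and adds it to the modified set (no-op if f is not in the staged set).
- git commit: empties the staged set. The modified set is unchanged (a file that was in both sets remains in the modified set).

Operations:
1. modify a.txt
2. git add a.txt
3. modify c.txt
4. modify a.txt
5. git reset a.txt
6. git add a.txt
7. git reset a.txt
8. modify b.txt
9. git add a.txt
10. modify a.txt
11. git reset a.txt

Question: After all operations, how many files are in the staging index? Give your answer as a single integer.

After op 1 (modify a.txt): modified={a.txt} staged={none}
After op 2 (git add a.txt): modified={none} staged={a.txt}
After op 3 (modify c.txt): modified={c.txt} staged={a.txt}
After op 4 (modify a.txt): modified={a.txt, c.txt} staged={a.txt}
After op 5 (git reset a.txt): modified={a.txt, c.txt} staged={none}
After op 6 (git add a.txt): modified={c.txt} staged={a.txt}
After op 7 (git reset a.txt): modified={a.txt, c.txt} staged={none}
After op 8 (modify b.txt): modified={a.txt, b.txt, c.txt} staged={none}
After op 9 (git add a.txt): modified={b.txt, c.txt} staged={a.txt}
After op 10 (modify a.txt): modified={a.txt, b.txt, c.txt} staged={a.txt}
After op 11 (git reset a.txt): modified={a.txt, b.txt, c.txt} staged={none}
Final staged set: {none} -> count=0

Answer: 0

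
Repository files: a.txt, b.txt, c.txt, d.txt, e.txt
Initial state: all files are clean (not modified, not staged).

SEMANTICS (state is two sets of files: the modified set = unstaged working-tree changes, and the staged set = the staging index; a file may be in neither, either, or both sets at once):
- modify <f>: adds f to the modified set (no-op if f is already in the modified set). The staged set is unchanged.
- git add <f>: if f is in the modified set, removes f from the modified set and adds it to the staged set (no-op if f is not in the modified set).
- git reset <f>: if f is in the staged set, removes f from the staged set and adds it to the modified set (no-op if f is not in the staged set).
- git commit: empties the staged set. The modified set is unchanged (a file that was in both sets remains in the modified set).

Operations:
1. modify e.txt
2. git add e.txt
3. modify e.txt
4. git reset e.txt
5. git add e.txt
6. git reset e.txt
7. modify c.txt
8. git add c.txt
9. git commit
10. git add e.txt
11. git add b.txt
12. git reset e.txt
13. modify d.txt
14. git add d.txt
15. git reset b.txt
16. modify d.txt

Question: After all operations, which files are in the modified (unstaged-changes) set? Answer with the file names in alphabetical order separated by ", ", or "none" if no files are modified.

After op 1 (modify e.txt): modified={e.txt} staged={none}
After op 2 (git add e.txt): modified={none} staged={e.txt}
After op 3 (modify e.txt): modified={e.txt} staged={e.txt}
After op 4 (git reset e.txt): modified={e.txt} staged={none}
After op 5 (git add e.txt): modified={none} staged={e.txt}
After op 6 (git reset e.txt): modified={e.txt} staged={none}
After op 7 (modify c.txt): modified={c.txt, e.txt} staged={none}
After op 8 (git add c.txt): modified={e.txt} staged={c.txt}
After op 9 (git commit): modified={e.txt} staged={none}
After op 10 (git add e.txt): modified={none} staged={e.txt}
After op 11 (git add b.txt): modified={none} staged={e.txt}
After op 12 (git reset e.txt): modified={e.txt} staged={none}
After op 13 (modify d.txt): modified={d.txt, e.txt} staged={none}
After op 14 (git add d.txt): modified={e.txt} staged={d.txt}
After op 15 (git reset b.txt): modified={e.txt} staged={d.txt}
After op 16 (modify d.txt): modified={d.txt, e.txt} staged={d.txt}

Answer: d.txt, e.txt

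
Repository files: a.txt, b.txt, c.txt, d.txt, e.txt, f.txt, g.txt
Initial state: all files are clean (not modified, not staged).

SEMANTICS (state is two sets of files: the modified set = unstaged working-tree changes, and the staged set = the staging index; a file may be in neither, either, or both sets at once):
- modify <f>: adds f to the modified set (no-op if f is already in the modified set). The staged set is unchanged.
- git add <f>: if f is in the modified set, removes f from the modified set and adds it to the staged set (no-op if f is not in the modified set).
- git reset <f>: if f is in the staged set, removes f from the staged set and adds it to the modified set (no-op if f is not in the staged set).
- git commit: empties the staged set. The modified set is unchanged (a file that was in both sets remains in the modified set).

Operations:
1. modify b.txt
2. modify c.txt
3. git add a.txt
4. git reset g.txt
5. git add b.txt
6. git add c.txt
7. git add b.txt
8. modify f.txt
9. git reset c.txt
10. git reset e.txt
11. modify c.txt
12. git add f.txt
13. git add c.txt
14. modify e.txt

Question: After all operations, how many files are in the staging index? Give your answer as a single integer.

After op 1 (modify b.txt): modified={b.txt} staged={none}
After op 2 (modify c.txt): modified={b.txt, c.txt} staged={none}
After op 3 (git add a.txt): modified={b.txt, c.txt} staged={none}
After op 4 (git reset g.txt): modified={b.txt, c.txt} staged={none}
After op 5 (git add b.txt): modified={c.txt} staged={b.txt}
After op 6 (git add c.txt): modified={none} staged={b.txt, c.txt}
After op 7 (git add b.txt): modified={none} staged={b.txt, c.txt}
After op 8 (modify f.txt): modified={f.txt} staged={b.txt, c.txt}
After op 9 (git reset c.txt): modified={c.txt, f.txt} staged={b.txt}
After op 10 (git reset e.txt): modified={c.txt, f.txt} staged={b.txt}
After op 11 (modify c.txt): modified={c.txt, f.txt} staged={b.txt}
After op 12 (git add f.txt): modified={c.txt} staged={b.txt, f.txt}
After op 13 (git add c.txt): modified={none} staged={b.txt, c.txt, f.txt}
After op 14 (modify e.txt): modified={e.txt} staged={b.txt, c.txt, f.txt}
Final staged set: {b.txt, c.txt, f.txt} -> count=3

Answer: 3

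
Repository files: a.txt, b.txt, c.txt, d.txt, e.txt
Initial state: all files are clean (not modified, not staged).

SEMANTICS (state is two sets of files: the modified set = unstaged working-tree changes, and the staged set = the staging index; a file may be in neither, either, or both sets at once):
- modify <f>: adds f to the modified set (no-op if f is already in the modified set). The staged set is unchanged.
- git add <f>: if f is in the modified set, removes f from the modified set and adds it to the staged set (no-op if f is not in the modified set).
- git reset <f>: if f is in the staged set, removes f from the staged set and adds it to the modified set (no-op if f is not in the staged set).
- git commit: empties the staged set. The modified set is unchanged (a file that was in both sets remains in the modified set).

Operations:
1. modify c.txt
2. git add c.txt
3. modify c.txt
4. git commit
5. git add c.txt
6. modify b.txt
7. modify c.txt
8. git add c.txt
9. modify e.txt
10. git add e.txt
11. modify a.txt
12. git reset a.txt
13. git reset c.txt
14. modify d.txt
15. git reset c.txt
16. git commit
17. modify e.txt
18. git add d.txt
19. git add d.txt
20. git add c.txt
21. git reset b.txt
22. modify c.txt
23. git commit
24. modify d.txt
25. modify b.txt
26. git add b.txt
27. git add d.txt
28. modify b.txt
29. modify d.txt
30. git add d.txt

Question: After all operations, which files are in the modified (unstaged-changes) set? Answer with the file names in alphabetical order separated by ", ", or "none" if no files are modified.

After op 1 (modify c.txt): modified={c.txt} staged={none}
After op 2 (git add c.txt): modified={none} staged={c.txt}
After op 3 (modify c.txt): modified={c.txt} staged={c.txt}
After op 4 (git commit): modified={c.txt} staged={none}
After op 5 (git add c.txt): modified={none} staged={c.txt}
After op 6 (modify b.txt): modified={b.txt} staged={c.txt}
After op 7 (modify c.txt): modified={b.txt, c.txt} staged={c.txt}
After op 8 (git add c.txt): modified={b.txt} staged={c.txt}
After op 9 (modify e.txt): modified={b.txt, e.txt} staged={c.txt}
After op 10 (git add e.txt): modified={b.txt} staged={c.txt, e.txt}
After op 11 (modify a.txt): modified={a.txt, b.txt} staged={c.txt, e.txt}
After op 12 (git reset a.txt): modified={a.txt, b.txt} staged={c.txt, e.txt}
After op 13 (git reset c.txt): modified={a.txt, b.txt, c.txt} staged={e.txt}
After op 14 (modify d.txt): modified={a.txt, b.txt, c.txt, d.txt} staged={e.txt}
After op 15 (git reset c.txt): modified={a.txt, b.txt, c.txt, d.txt} staged={e.txt}
After op 16 (git commit): modified={a.txt, b.txt, c.txt, d.txt} staged={none}
After op 17 (modify e.txt): modified={a.txt, b.txt, c.txt, d.txt, e.txt} staged={none}
After op 18 (git add d.txt): modified={a.txt, b.txt, c.txt, e.txt} staged={d.txt}
After op 19 (git add d.txt): modified={a.txt, b.txt, c.txt, e.txt} staged={d.txt}
After op 20 (git add c.txt): modified={a.txt, b.txt, e.txt} staged={c.txt, d.txt}
After op 21 (git reset b.txt): modified={a.txt, b.txt, e.txt} staged={c.txt, d.txt}
After op 22 (modify c.txt): modified={a.txt, b.txt, c.txt, e.txt} staged={c.txt, d.txt}
After op 23 (git commit): modified={a.txt, b.txt, c.txt, e.txt} staged={none}
After op 24 (modify d.txt): modified={a.txt, b.txt, c.txt, d.txt, e.txt} staged={none}
After op 25 (modify b.txt): modified={a.txt, b.txt, c.txt, d.txt, e.txt} staged={none}
After op 26 (git add b.txt): modified={a.txt, c.txt, d.txt, e.txt} staged={b.txt}
After op 27 (git add d.txt): modified={a.txt, c.txt, e.txt} staged={b.txt, d.txt}
After op 28 (modify b.txt): modified={a.txt, b.txt, c.txt, e.txt} staged={b.txt, d.txt}
After op 29 (modify d.txt): modified={a.txt, b.txt, c.txt, d.txt, e.txt} staged={b.txt, d.txt}
After op 30 (git add d.txt): modified={a.txt, b.txt, c.txt, e.txt} staged={b.txt, d.txt}

Answer: a.txt, b.txt, c.txt, e.txt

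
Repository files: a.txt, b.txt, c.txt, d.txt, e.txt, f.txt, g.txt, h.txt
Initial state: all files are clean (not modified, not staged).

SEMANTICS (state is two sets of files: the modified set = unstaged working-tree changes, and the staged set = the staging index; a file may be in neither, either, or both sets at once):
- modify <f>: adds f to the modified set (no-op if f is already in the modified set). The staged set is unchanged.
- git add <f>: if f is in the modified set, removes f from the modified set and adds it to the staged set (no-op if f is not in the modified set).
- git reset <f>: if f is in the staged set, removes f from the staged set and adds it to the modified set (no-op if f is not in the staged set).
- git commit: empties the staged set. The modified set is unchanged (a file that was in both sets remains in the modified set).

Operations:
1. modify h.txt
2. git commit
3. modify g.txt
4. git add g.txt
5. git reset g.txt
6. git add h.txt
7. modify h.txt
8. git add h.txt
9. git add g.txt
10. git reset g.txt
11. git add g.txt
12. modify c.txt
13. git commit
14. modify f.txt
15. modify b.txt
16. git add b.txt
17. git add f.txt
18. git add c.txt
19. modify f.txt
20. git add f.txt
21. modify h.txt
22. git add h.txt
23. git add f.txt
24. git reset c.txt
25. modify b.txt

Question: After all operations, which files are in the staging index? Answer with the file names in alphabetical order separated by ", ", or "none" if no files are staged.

Answer: b.txt, f.txt, h.txt

Derivation:
After op 1 (modify h.txt): modified={h.txt} staged={none}
After op 2 (git commit): modified={h.txt} staged={none}
After op 3 (modify g.txt): modified={g.txt, h.txt} staged={none}
After op 4 (git add g.txt): modified={h.txt} staged={g.txt}
After op 5 (git reset g.txt): modified={g.txt, h.txt} staged={none}
After op 6 (git add h.txt): modified={g.txt} staged={h.txt}
After op 7 (modify h.txt): modified={g.txt, h.txt} staged={h.txt}
After op 8 (git add h.txt): modified={g.txt} staged={h.txt}
After op 9 (git add g.txt): modified={none} staged={g.txt, h.txt}
After op 10 (git reset g.txt): modified={g.txt} staged={h.txt}
After op 11 (git add g.txt): modified={none} staged={g.txt, h.txt}
After op 12 (modify c.txt): modified={c.txt} staged={g.txt, h.txt}
After op 13 (git commit): modified={c.txt} staged={none}
After op 14 (modify f.txt): modified={c.txt, f.txt} staged={none}
After op 15 (modify b.txt): modified={b.txt, c.txt, f.txt} staged={none}
After op 16 (git add b.txt): modified={c.txt, f.txt} staged={b.txt}
After op 17 (git add f.txt): modified={c.txt} staged={b.txt, f.txt}
After op 18 (git add c.txt): modified={none} staged={b.txt, c.txt, f.txt}
After op 19 (modify f.txt): modified={f.txt} staged={b.txt, c.txt, f.txt}
After op 20 (git add f.txt): modified={none} staged={b.txt, c.txt, f.txt}
After op 21 (modify h.txt): modified={h.txt} staged={b.txt, c.txt, f.txt}
After op 22 (git add h.txt): modified={none} staged={b.txt, c.txt, f.txt, h.txt}
After op 23 (git add f.txt): modified={none} staged={b.txt, c.txt, f.txt, h.txt}
After op 24 (git reset c.txt): modified={c.txt} staged={b.txt, f.txt, h.txt}
After op 25 (modify b.txt): modified={b.txt, c.txt} staged={b.txt, f.txt, h.txt}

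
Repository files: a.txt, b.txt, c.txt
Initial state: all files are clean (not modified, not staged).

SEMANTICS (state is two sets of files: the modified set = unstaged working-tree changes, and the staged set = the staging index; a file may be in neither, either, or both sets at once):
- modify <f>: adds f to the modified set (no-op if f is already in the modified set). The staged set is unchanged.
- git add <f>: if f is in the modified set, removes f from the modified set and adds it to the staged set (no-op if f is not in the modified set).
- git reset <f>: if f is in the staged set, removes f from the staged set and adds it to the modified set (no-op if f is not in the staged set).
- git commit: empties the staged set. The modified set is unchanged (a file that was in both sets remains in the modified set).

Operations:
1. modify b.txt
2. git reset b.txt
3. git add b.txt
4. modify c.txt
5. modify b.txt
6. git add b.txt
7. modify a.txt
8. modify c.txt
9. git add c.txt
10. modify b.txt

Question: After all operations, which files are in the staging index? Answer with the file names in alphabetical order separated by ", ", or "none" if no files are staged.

Answer: b.txt, c.txt

Derivation:
After op 1 (modify b.txt): modified={b.txt} staged={none}
After op 2 (git reset b.txt): modified={b.txt} staged={none}
After op 3 (git add b.txt): modified={none} staged={b.txt}
After op 4 (modify c.txt): modified={c.txt} staged={b.txt}
After op 5 (modify b.txt): modified={b.txt, c.txt} staged={b.txt}
After op 6 (git add b.txt): modified={c.txt} staged={b.txt}
After op 7 (modify a.txt): modified={a.txt, c.txt} staged={b.txt}
After op 8 (modify c.txt): modified={a.txt, c.txt} staged={b.txt}
After op 9 (git add c.txt): modified={a.txt} staged={b.txt, c.txt}
After op 10 (modify b.txt): modified={a.txt, b.txt} staged={b.txt, c.txt}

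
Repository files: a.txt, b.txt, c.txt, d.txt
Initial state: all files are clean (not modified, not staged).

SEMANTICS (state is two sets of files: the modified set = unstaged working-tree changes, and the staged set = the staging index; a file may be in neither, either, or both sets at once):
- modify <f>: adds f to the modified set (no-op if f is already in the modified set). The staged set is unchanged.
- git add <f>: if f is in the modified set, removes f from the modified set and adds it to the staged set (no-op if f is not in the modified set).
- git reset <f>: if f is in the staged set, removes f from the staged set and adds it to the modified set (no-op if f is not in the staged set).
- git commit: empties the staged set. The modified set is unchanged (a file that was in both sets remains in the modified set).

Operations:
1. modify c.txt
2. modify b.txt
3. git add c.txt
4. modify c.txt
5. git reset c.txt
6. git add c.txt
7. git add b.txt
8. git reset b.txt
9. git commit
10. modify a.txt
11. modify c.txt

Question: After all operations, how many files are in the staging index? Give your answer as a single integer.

Answer: 0

Derivation:
After op 1 (modify c.txt): modified={c.txt} staged={none}
After op 2 (modify b.txt): modified={b.txt, c.txt} staged={none}
After op 3 (git add c.txt): modified={b.txt} staged={c.txt}
After op 4 (modify c.txt): modified={b.txt, c.txt} staged={c.txt}
After op 5 (git reset c.txt): modified={b.txt, c.txt} staged={none}
After op 6 (git add c.txt): modified={b.txt} staged={c.txt}
After op 7 (git add b.txt): modified={none} staged={b.txt, c.txt}
After op 8 (git reset b.txt): modified={b.txt} staged={c.txt}
After op 9 (git commit): modified={b.txt} staged={none}
After op 10 (modify a.txt): modified={a.txt, b.txt} staged={none}
After op 11 (modify c.txt): modified={a.txt, b.txt, c.txt} staged={none}
Final staged set: {none} -> count=0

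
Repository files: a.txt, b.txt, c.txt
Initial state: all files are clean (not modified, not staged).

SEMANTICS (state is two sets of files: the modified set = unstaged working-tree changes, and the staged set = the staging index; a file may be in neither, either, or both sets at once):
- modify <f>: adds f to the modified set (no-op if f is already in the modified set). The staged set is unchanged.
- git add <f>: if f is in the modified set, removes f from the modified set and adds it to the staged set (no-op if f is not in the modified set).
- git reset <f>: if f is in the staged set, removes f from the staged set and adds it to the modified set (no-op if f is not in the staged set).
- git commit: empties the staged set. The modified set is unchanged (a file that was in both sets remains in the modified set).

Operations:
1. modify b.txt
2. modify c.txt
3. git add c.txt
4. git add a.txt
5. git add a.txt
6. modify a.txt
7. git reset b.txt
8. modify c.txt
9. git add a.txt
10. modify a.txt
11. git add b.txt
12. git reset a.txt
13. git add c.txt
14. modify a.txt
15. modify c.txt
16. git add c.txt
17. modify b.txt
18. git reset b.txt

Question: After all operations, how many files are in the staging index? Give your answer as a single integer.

Answer: 1

Derivation:
After op 1 (modify b.txt): modified={b.txt} staged={none}
After op 2 (modify c.txt): modified={b.txt, c.txt} staged={none}
After op 3 (git add c.txt): modified={b.txt} staged={c.txt}
After op 4 (git add a.txt): modified={b.txt} staged={c.txt}
After op 5 (git add a.txt): modified={b.txt} staged={c.txt}
After op 6 (modify a.txt): modified={a.txt, b.txt} staged={c.txt}
After op 7 (git reset b.txt): modified={a.txt, b.txt} staged={c.txt}
After op 8 (modify c.txt): modified={a.txt, b.txt, c.txt} staged={c.txt}
After op 9 (git add a.txt): modified={b.txt, c.txt} staged={a.txt, c.txt}
After op 10 (modify a.txt): modified={a.txt, b.txt, c.txt} staged={a.txt, c.txt}
After op 11 (git add b.txt): modified={a.txt, c.txt} staged={a.txt, b.txt, c.txt}
After op 12 (git reset a.txt): modified={a.txt, c.txt} staged={b.txt, c.txt}
After op 13 (git add c.txt): modified={a.txt} staged={b.txt, c.txt}
After op 14 (modify a.txt): modified={a.txt} staged={b.txt, c.txt}
After op 15 (modify c.txt): modified={a.txt, c.txt} staged={b.txt, c.txt}
After op 16 (git add c.txt): modified={a.txt} staged={b.txt, c.txt}
After op 17 (modify b.txt): modified={a.txt, b.txt} staged={b.txt, c.txt}
After op 18 (git reset b.txt): modified={a.txt, b.txt} staged={c.txt}
Final staged set: {c.txt} -> count=1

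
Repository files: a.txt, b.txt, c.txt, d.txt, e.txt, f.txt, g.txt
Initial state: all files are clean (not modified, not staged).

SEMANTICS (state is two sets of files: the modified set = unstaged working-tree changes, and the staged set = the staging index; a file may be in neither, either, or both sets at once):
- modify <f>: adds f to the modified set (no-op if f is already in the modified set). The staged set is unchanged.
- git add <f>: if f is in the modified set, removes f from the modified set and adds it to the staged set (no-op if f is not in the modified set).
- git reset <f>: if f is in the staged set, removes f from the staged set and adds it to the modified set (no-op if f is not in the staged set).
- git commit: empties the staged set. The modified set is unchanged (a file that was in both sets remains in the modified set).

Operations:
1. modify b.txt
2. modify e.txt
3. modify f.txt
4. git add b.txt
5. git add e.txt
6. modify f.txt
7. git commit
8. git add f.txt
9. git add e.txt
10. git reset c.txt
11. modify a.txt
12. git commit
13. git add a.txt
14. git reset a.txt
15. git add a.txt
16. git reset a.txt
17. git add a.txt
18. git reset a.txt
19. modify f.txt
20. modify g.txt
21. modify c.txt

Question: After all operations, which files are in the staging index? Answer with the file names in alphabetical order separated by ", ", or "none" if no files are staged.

Answer: none

Derivation:
After op 1 (modify b.txt): modified={b.txt} staged={none}
After op 2 (modify e.txt): modified={b.txt, e.txt} staged={none}
After op 3 (modify f.txt): modified={b.txt, e.txt, f.txt} staged={none}
After op 4 (git add b.txt): modified={e.txt, f.txt} staged={b.txt}
After op 5 (git add e.txt): modified={f.txt} staged={b.txt, e.txt}
After op 6 (modify f.txt): modified={f.txt} staged={b.txt, e.txt}
After op 7 (git commit): modified={f.txt} staged={none}
After op 8 (git add f.txt): modified={none} staged={f.txt}
After op 9 (git add e.txt): modified={none} staged={f.txt}
After op 10 (git reset c.txt): modified={none} staged={f.txt}
After op 11 (modify a.txt): modified={a.txt} staged={f.txt}
After op 12 (git commit): modified={a.txt} staged={none}
After op 13 (git add a.txt): modified={none} staged={a.txt}
After op 14 (git reset a.txt): modified={a.txt} staged={none}
After op 15 (git add a.txt): modified={none} staged={a.txt}
After op 16 (git reset a.txt): modified={a.txt} staged={none}
After op 17 (git add a.txt): modified={none} staged={a.txt}
After op 18 (git reset a.txt): modified={a.txt} staged={none}
After op 19 (modify f.txt): modified={a.txt, f.txt} staged={none}
After op 20 (modify g.txt): modified={a.txt, f.txt, g.txt} staged={none}
After op 21 (modify c.txt): modified={a.txt, c.txt, f.txt, g.txt} staged={none}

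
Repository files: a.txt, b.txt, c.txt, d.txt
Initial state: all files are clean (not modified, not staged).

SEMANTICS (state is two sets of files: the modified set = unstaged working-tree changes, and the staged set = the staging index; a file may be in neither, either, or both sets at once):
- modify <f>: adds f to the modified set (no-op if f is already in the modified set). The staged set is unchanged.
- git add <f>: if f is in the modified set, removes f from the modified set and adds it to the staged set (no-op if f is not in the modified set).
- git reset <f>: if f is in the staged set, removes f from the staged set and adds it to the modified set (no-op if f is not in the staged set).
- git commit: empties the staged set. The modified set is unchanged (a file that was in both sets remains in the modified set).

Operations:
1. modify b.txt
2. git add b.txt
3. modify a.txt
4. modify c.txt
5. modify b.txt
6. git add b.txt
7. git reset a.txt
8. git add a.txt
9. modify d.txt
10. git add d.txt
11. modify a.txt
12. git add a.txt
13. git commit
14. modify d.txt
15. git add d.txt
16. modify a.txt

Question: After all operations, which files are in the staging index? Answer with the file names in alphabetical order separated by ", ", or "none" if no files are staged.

Answer: d.txt

Derivation:
After op 1 (modify b.txt): modified={b.txt} staged={none}
After op 2 (git add b.txt): modified={none} staged={b.txt}
After op 3 (modify a.txt): modified={a.txt} staged={b.txt}
After op 4 (modify c.txt): modified={a.txt, c.txt} staged={b.txt}
After op 5 (modify b.txt): modified={a.txt, b.txt, c.txt} staged={b.txt}
After op 6 (git add b.txt): modified={a.txt, c.txt} staged={b.txt}
After op 7 (git reset a.txt): modified={a.txt, c.txt} staged={b.txt}
After op 8 (git add a.txt): modified={c.txt} staged={a.txt, b.txt}
After op 9 (modify d.txt): modified={c.txt, d.txt} staged={a.txt, b.txt}
After op 10 (git add d.txt): modified={c.txt} staged={a.txt, b.txt, d.txt}
After op 11 (modify a.txt): modified={a.txt, c.txt} staged={a.txt, b.txt, d.txt}
After op 12 (git add a.txt): modified={c.txt} staged={a.txt, b.txt, d.txt}
After op 13 (git commit): modified={c.txt} staged={none}
After op 14 (modify d.txt): modified={c.txt, d.txt} staged={none}
After op 15 (git add d.txt): modified={c.txt} staged={d.txt}
After op 16 (modify a.txt): modified={a.txt, c.txt} staged={d.txt}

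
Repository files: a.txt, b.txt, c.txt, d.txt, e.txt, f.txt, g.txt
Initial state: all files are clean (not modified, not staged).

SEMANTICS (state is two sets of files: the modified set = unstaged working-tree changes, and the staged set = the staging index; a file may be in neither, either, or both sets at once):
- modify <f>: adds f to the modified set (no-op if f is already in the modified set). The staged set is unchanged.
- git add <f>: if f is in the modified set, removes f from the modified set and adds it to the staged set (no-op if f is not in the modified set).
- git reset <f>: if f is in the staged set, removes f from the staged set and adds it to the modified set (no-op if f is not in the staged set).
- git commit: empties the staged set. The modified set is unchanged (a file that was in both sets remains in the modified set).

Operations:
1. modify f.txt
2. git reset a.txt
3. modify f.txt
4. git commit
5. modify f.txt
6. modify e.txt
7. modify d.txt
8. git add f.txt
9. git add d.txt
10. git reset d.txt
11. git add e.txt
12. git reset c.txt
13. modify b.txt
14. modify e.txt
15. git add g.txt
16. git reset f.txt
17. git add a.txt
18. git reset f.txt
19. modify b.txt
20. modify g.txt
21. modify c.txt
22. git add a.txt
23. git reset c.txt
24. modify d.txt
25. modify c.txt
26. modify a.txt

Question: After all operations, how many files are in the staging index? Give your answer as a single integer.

After op 1 (modify f.txt): modified={f.txt} staged={none}
After op 2 (git reset a.txt): modified={f.txt} staged={none}
After op 3 (modify f.txt): modified={f.txt} staged={none}
After op 4 (git commit): modified={f.txt} staged={none}
After op 5 (modify f.txt): modified={f.txt} staged={none}
After op 6 (modify e.txt): modified={e.txt, f.txt} staged={none}
After op 7 (modify d.txt): modified={d.txt, e.txt, f.txt} staged={none}
After op 8 (git add f.txt): modified={d.txt, e.txt} staged={f.txt}
After op 9 (git add d.txt): modified={e.txt} staged={d.txt, f.txt}
After op 10 (git reset d.txt): modified={d.txt, e.txt} staged={f.txt}
After op 11 (git add e.txt): modified={d.txt} staged={e.txt, f.txt}
After op 12 (git reset c.txt): modified={d.txt} staged={e.txt, f.txt}
After op 13 (modify b.txt): modified={b.txt, d.txt} staged={e.txt, f.txt}
After op 14 (modify e.txt): modified={b.txt, d.txt, e.txt} staged={e.txt, f.txt}
After op 15 (git add g.txt): modified={b.txt, d.txt, e.txt} staged={e.txt, f.txt}
After op 16 (git reset f.txt): modified={b.txt, d.txt, e.txt, f.txt} staged={e.txt}
After op 17 (git add a.txt): modified={b.txt, d.txt, e.txt, f.txt} staged={e.txt}
After op 18 (git reset f.txt): modified={b.txt, d.txt, e.txt, f.txt} staged={e.txt}
After op 19 (modify b.txt): modified={b.txt, d.txt, e.txt, f.txt} staged={e.txt}
After op 20 (modify g.txt): modified={b.txt, d.txt, e.txt, f.txt, g.txt} staged={e.txt}
After op 21 (modify c.txt): modified={b.txt, c.txt, d.txt, e.txt, f.txt, g.txt} staged={e.txt}
After op 22 (git add a.txt): modified={b.txt, c.txt, d.txt, e.txt, f.txt, g.txt} staged={e.txt}
After op 23 (git reset c.txt): modified={b.txt, c.txt, d.txt, e.txt, f.txt, g.txt} staged={e.txt}
After op 24 (modify d.txt): modified={b.txt, c.txt, d.txt, e.txt, f.txt, g.txt} staged={e.txt}
After op 25 (modify c.txt): modified={b.txt, c.txt, d.txt, e.txt, f.txt, g.txt} staged={e.txt}
After op 26 (modify a.txt): modified={a.txt, b.txt, c.txt, d.txt, e.txt, f.txt, g.txt} staged={e.txt}
Final staged set: {e.txt} -> count=1

Answer: 1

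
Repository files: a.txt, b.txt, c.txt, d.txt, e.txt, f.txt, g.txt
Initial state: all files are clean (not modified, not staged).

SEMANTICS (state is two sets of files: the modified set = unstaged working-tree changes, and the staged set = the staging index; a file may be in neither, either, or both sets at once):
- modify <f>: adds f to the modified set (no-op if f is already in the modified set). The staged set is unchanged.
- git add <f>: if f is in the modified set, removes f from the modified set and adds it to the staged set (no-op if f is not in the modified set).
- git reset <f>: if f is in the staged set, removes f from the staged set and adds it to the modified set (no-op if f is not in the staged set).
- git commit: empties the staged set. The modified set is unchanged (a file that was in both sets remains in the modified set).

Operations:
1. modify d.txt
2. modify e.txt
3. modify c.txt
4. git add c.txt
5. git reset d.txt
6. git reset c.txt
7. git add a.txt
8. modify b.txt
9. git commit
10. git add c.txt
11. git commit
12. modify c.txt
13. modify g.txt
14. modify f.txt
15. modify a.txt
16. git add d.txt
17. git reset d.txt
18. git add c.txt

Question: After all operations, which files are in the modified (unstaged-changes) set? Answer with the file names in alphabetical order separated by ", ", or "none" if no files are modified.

After op 1 (modify d.txt): modified={d.txt} staged={none}
After op 2 (modify e.txt): modified={d.txt, e.txt} staged={none}
After op 3 (modify c.txt): modified={c.txt, d.txt, e.txt} staged={none}
After op 4 (git add c.txt): modified={d.txt, e.txt} staged={c.txt}
After op 5 (git reset d.txt): modified={d.txt, e.txt} staged={c.txt}
After op 6 (git reset c.txt): modified={c.txt, d.txt, e.txt} staged={none}
After op 7 (git add a.txt): modified={c.txt, d.txt, e.txt} staged={none}
After op 8 (modify b.txt): modified={b.txt, c.txt, d.txt, e.txt} staged={none}
After op 9 (git commit): modified={b.txt, c.txt, d.txt, e.txt} staged={none}
After op 10 (git add c.txt): modified={b.txt, d.txt, e.txt} staged={c.txt}
After op 11 (git commit): modified={b.txt, d.txt, e.txt} staged={none}
After op 12 (modify c.txt): modified={b.txt, c.txt, d.txt, e.txt} staged={none}
After op 13 (modify g.txt): modified={b.txt, c.txt, d.txt, e.txt, g.txt} staged={none}
After op 14 (modify f.txt): modified={b.txt, c.txt, d.txt, e.txt, f.txt, g.txt} staged={none}
After op 15 (modify a.txt): modified={a.txt, b.txt, c.txt, d.txt, e.txt, f.txt, g.txt} staged={none}
After op 16 (git add d.txt): modified={a.txt, b.txt, c.txt, e.txt, f.txt, g.txt} staged={d.txt}
After op 17 (git reset d.txt): modified={a.txt, b.txt, c.txt, d.txt, e.txt, f.txt, g.txt} staged={none}
After op 18 (git add c.txt): modified={a.txt, b.txt, d.txt, e.txt, f.txt, g.txt} staged={c.txt}

Answer: a.txt, b.txt, d.txt, e.txt, f.txt, g.txt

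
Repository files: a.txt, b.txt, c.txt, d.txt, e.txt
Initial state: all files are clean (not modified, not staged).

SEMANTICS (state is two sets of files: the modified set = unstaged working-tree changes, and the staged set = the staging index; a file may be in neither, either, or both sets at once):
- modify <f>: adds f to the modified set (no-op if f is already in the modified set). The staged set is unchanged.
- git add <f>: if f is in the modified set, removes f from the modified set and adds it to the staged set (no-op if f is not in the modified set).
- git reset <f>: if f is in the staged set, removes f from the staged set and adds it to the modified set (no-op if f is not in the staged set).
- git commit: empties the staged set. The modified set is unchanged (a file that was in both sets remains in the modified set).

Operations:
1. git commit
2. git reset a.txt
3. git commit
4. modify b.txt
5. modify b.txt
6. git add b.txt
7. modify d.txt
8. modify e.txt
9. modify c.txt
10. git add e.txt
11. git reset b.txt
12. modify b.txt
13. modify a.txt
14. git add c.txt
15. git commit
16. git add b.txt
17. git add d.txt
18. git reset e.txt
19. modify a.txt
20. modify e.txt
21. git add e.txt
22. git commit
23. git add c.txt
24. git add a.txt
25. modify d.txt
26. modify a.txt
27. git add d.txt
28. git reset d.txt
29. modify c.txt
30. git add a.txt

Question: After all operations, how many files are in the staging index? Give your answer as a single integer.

Answer: 1

Derivation:
After op 1 (git commit): modified={none} staged={none}
After op 2 (git reset a.txt): modified={none} staged={none}
After op 3 (git commit): modified={none} staged={none}
After op 4 (modify b.txt): modified={b.txt} staged={none}
After op 5 (modify b.txt): modified={b.txt} staged={none}
After op 6 (git add b.txt): modified={none} staged={b.txt}
After op 7 (modify d.txt): modified={d.txt} staged={b.txt}
After op 8 (modify e.txt): modified={d.txt, e.txt} staged={b.txt}
After op 9 (modify c.txt): modified={c.txt, d.txt, e.txt} staged={b.txt}
After op 10 (git add e.txt): modified={c.txt, d.txt} staged={b.txt, e.txt}
After op 11 (git reset b.txt): modified={b.txt, c.txt, d.txt} staged={e.txt}
After op 12 (modify b.txt): modified={b.txt, c.txt, d.txt} staged={e.txt}
After op 13 (modify a.txt): modified={a.txt, b.txt, c.txt, d.txt} staged={e.txt}
After op 14 (git add c.txt): modified={a.txt, b.txt, d.txt} staged={c.txt, e.txt}
After op 15 (git commit): modified={a.txt, b.txt, d.txt} staged={none}
After op 16 (git add b.txt): modified={a.txt, d.txt} staged={b.txt}
After op 17 (git add d.txt): modified={a.txt} staged={b.txt, d.txt}
After op 18 (git reset e.txt): modified={a.txt} staged={b.txt, d.txt}
After op 19 (modify a.txt): modified={a.txt} staged={b.txt, d.txt}
After op 20 (modify e.txt): modified={a.txt, e.txt} staged={b.txt, d.txt}
After op 21 (git add e.txt): modified={a.txt} staged={b.txt, d.txt, e.txt}
After op 22 (git commit): modified={a.txt} staged={none}
After op 23 (git add c.txt): modified={a.txt} staged={none}
After op 24 (git add a.txt): modified={none} staged={a.txt}
After op 25 (modify d.txt): modified={d.txt} staged={a.txt}
After op 26 (modify a.txt): modified={a.txt, d.txt} staged={a.txt}
After op 27 (git add d.txt): modified={a.txt} staged={a.txt, d.txt}
After op 28 (git reset d.txt): modified={a.txt, d.txt} staged={a.txt}
After op 29 (modify c.txt): modified={a.txt, c.txt, d.txt} staged={a.txt}
After op 30 (git add a.txt): modified={c.txt, d.txt} staged={a.txt}
Final staged set: {a.txt} -> count=1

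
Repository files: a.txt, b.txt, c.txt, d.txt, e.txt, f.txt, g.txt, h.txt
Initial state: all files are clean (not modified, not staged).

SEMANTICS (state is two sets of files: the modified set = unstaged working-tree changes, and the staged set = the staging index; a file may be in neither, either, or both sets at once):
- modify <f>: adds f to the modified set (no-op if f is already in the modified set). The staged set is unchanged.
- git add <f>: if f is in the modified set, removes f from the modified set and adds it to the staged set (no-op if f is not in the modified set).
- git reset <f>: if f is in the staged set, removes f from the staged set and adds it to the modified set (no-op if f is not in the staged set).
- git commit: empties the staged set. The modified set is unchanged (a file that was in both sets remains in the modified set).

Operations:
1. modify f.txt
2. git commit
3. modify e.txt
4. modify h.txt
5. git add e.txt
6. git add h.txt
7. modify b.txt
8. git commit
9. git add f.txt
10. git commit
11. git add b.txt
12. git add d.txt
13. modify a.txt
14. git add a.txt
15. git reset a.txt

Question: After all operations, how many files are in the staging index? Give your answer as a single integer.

Answer: 1

Derivation:
After op 1 (modify f.txt): modified={f.txt} staged={none}
After op 2 (git commit): modified={f.txt} staged={none}
After op 3 (modify e.txt): modified={e.txt, f.txt} staged={none}
After op 4 (modify h.txt): modified={e.txt, f.txt, h.txt} staged={none}
After op 5 (git add e.txt): modified={f.txt, h.txt} staged={e.txt}
After op 6 (git add h.txt): modified={f.txt} staged={e.txt, h.txt}
After op 7 (modify b.txt): modified={b.txt, f.txt} staged={e.txt, h.txt}
After op 8 (git commit): modified={b.txt, f.txt} staged={none}
After op 9 (git add f.txt): modified={b.txt} staged={f.txt}
After op 10 (git commit): modified={b.txt} staged={none}
After op 11 (git add b.txt): modified={none} staged={b.txt}
After op 12 (git add d.txt): modified={none} staged={b.txt}
After op 13 (modify a.txt): modified={a.txt} staged={b.txt}
After op 14 (git add a.txt): modified={none} staged={a.txt, b.txt}
After op 15 (git reset a.txt): modified={a.txt} staged={b.txt}
Final staged set: {b.txt} -> count=1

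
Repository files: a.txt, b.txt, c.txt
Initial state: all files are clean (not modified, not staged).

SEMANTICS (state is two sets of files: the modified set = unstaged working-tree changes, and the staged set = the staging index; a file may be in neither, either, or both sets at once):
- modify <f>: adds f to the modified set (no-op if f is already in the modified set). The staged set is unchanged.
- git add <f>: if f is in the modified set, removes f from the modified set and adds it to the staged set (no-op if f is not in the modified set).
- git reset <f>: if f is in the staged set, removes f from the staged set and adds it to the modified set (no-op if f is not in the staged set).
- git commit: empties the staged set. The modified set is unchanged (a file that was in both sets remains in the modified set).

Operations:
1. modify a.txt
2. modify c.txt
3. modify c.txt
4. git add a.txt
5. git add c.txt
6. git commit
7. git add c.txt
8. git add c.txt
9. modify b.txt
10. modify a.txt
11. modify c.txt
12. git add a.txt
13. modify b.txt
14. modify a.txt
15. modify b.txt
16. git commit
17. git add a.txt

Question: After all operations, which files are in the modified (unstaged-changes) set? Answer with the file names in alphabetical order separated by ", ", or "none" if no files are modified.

Answer: b.txt, c.txt

Derivation:
After op 1 (modify a.txt): modified={a.txt} staged={none}
After op 2 (modify c.txt): modified={a.txt, c.txt} staged={none}
After op 3 (modify c.txt): modified={a.txt, c.txt} staged={none}
After op 4 (git add a.txt): modified={c.txt} staged={a.txt}
After op 5 (git add c.txt): modified={none} staged={a.txt, c.txt}
After op 6 (git commit): modified={none} staged={none}
After op 7 (git add c.txt): modified={none} staged={none}
After op 8 (git add c.txt): modified={none} staged={none}
After op 9 (modify b.txt): modified={b.txt} staged={none}
After op 10 (modify a.txt): modified={a.txt, b.txt} staged={none}
After op 11 (modify c.txt): modified={a.txt, b.txt, c.txt} staged={none}
After op 12 (git add a.txt): modified={b.txt, c.txt} staged={a.txt}
After op 13 (modify b.txt): modified={b.txt, c.txt} staged={a.txt}
After op 14 (modify a.txt): modified={a.txt, b.txt, c.txt} staged={a.txt}
After op 15 (modify b.txt): modified={a.txt, b.txt, c.txt} staged={a.txt}
After op 16 (git commit): modified={a.txt, b.txt, c.txt} staged={none}
After op 17 (git add a.txt): modified={b.txt, c.txt} staged={a.txt}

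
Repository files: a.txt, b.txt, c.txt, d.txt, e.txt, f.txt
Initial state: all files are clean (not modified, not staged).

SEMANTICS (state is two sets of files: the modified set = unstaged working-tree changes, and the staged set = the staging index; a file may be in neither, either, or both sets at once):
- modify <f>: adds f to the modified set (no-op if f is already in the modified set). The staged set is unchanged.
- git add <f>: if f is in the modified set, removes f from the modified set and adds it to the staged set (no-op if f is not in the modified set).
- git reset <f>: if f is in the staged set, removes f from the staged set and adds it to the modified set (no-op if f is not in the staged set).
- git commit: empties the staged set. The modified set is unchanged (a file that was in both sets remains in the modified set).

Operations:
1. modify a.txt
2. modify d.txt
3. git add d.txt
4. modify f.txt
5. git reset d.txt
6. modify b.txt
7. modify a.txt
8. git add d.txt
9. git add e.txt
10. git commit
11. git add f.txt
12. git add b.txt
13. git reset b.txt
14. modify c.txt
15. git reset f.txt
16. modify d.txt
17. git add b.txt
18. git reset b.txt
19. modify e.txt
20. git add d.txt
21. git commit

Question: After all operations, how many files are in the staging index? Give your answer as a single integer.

After op 1 (modify a.txt): modified={a.txt} staged={none}
After op 2 (modify d.txt): modified={a.txt, d.txt} staged={none}
After op 3 (git add d.txt): modified={a.txt} staged={d.txt}
After op 4 (modify f.txt): modified={a.txt, f.txt} staged={d.txt}
After op 5 (git reset d.txt): modified={a.txt, d.txt, f.txt} staged={none}
After op 6 (modify b.txt): modified={a.txt, b.txt, d.txt, f.txt} staged={none}
After op 7 (modify a.txt): modified={a.txt, b.txt, d.txt, f.txt} staged={none}
After op 8 (git add d.txt): modified={a.txt, b.txt, f.txt} staged={d.txt}
After op 9 (git add e.txt): modified={a.txt, b.txt, f.txt} staged={d.txt}
After op 10 (git commit): modified={a.txt, b.txt, f.txt} staged={none}
After op 11 (git add f.txt): modified={a.txt, b.txt} staged={f.txt}
After op 12 (git add b.txt): modified={a.txt} staged={b.txt, f.txt}
After op 13 (git reset b.txt): modified={a.txt, b.txt} staged={f.txt}
After op 14 (modify c.txt): modified={a.txt, b.txt, c.txt} staged={f.txt}
After op 15 (git reset f.txt): modified={a.txt, b.txt, c.txt, f.txt} staged={none}
After op 16 (modify d.txt): modified={a.txt, b.txt, c.txt, d.txt, f.txt} staged={none}
After op 17 (git add b.txt): modified={a.txt, c.txt, d.txt, f.txt} staged={b.txt}
After op 18 (git reset b.txt): modified={a.txt, b.txt, c.txt, d.txt, f.txt} staged={none}
After op 19 (modify e.txt): modified={a.txt, b.txt, c.txt, d.txt, e.txt, f.txt} staged={none}
After op 20 (git add d.txt): modified={a.txt, b.txt, c.txt, e.txt, f.txt} staged={d.txt}
After op 21 (git commit): modified={a.txt, b.txt, c.txt, e.txt, f.txt} staged={none}
Final staged set: {none} -> count=0

Answer: 0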